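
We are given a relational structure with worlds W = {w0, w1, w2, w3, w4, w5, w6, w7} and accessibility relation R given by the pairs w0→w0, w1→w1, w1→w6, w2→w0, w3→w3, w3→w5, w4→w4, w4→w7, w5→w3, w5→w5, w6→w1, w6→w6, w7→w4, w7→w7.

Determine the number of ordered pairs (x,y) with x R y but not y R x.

Enumerating: (w2,w0).

1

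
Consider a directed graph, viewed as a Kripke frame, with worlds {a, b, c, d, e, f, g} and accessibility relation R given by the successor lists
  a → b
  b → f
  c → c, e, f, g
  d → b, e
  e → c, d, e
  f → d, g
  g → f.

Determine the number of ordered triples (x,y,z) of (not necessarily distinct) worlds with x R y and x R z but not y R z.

Enumerating: (a,b,b), (b,f,f), (c,e,f), (c,e,g), (c,f,c), (c,f,e), (c,f,f), (c,g,c), (c,g,e), (c,g,g), (d,b,b), (d,b,e), … and 9 more.
Total: 21.

21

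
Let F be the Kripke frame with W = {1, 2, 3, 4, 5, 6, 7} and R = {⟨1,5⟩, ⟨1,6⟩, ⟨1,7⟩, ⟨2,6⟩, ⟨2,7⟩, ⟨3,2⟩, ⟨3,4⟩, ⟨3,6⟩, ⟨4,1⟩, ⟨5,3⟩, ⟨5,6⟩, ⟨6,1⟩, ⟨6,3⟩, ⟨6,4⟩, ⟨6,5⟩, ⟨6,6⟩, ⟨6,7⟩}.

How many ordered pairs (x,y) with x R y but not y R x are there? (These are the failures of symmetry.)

10

Enumerating: (1,5), (1,7), (2,6), (2,7), (3,2), (3,4), (4,1), (5,3), (6,4), (6,7).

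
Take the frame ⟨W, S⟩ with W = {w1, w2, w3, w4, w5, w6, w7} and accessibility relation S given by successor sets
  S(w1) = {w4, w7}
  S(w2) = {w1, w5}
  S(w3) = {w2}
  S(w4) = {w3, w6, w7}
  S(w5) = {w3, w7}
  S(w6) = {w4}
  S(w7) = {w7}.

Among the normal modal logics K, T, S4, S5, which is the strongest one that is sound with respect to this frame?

K

Reflexive (axiom T): no — w1 is not related to itself.
Transitive (axiom 4): no — w1 S w4 and w4 S w3, but not w1 S w3.
Euclidean (axiom 5): no — w1 S w7 and w1 S w4, but not w7 S w4.
So F validates K; T would additionally require S to be reflexive. The strongest is K.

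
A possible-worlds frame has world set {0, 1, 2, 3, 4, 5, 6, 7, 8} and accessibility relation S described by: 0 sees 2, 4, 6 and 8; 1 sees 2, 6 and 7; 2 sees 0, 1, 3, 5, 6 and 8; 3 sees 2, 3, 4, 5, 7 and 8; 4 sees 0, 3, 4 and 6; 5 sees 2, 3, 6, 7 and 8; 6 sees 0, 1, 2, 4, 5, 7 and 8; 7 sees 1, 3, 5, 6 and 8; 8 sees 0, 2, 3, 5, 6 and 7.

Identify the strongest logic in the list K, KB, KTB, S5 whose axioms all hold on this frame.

Symmetric (axiom B): yes — every pair in S has its reverse in S.
Reflexive (axiom T): no — 0 is not related to itself.
Euclidean (axiom 5): no — 0 S 2 and 0 S 4, but not 2 S 4.
So F validates K, KB; KTB would additionally require S to be reflexive. The strongest is KB.

KB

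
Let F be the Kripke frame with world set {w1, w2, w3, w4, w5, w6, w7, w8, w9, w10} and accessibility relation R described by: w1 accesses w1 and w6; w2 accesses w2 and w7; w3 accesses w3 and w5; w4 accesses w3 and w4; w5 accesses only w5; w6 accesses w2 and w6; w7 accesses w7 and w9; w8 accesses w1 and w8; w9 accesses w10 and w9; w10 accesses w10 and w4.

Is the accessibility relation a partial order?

No

Reflexive: yes — every world is R-related to itself.
Transitive: no — w1 R w6 and w6 R w2, but not w1 R w2.
Antisymmetric: yes — no distinct pair is related both ways.
So R is not a partial order.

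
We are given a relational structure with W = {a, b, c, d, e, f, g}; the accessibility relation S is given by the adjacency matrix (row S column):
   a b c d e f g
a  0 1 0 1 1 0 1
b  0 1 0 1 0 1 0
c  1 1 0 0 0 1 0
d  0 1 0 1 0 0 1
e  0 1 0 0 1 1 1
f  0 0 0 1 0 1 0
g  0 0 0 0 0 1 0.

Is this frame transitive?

No

Transitive: no — a S b and b S f, but not a S f.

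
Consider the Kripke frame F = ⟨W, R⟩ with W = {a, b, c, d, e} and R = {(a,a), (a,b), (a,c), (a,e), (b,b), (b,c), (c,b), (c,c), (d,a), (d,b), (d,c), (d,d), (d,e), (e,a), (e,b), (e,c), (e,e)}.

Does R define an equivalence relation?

No

Reflexive: yes — every world is R-related to itself.
Symmetric: no — a R b but not b R a.
Transitive: yes — every two-step R-path is closed by a direct edge.
So R is not an equivalence relation.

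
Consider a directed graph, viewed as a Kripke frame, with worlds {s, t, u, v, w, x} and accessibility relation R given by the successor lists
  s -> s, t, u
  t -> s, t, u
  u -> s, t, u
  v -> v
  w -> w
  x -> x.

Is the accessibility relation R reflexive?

Yes

Reflexive: yes — every world is R-related to itself.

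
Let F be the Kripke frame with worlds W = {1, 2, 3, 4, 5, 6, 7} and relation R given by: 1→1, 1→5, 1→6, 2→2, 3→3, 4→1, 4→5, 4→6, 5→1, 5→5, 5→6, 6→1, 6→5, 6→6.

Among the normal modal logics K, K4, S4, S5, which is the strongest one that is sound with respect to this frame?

K4

Transitive (axiom 4): yes — every two-step R-path is closed by a direct edge.
Reflexive (axiom T): no — 4 is not related to itself.
Euclidean (axiom 5): yes — any two successors of a common world are R-related.
So F validates K, K4; S4 would additionally require R to be reflexive. The strongest is K4.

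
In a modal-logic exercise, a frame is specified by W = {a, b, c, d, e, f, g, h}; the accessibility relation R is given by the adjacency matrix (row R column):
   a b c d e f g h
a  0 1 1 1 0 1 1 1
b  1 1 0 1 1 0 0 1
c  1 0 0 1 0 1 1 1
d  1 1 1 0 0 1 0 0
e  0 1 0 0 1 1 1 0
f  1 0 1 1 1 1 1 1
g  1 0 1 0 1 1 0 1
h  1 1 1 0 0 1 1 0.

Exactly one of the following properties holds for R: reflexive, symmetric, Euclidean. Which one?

Reflexive: no — a is not related to itself.
Symmetric: yes — every pair in R has its reverse in R.
Euclidean: no — a R b and a R c, but not b R c.
Only symmetric holds.

symmetric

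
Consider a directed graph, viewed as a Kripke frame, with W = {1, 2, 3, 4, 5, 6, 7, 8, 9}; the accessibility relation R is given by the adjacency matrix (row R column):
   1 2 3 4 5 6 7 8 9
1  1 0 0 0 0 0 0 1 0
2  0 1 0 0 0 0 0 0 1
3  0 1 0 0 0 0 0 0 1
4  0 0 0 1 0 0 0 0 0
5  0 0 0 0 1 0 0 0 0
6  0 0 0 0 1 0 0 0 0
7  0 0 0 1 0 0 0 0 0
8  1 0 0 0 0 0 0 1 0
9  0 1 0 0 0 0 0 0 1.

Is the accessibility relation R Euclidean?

Euclidean: yes — any two successors of a common world are R-related.

Yes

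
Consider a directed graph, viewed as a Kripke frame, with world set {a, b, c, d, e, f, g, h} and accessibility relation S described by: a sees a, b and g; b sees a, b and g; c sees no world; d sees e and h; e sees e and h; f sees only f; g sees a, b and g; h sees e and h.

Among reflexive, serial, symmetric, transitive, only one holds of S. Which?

Reflexive: no — c is not related to itself.
Serial: no — c has no S-successor.
Symmetric: no — d S e but not e S d.
Transitive: yes — every two-step S-path is closed by a direct edge.
Only transitive holds.

transitive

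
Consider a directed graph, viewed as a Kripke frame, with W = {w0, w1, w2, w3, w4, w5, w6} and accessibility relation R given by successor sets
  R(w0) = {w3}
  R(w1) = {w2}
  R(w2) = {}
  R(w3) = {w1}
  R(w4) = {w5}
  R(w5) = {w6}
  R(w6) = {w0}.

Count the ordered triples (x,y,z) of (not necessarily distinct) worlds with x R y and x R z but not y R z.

Enumerating: (w0,w3,w3), (w1,w2,w2), (w3,w1,w1), (w4,w5,w5), (w5,w6,w6), (w6,w0,w0).

6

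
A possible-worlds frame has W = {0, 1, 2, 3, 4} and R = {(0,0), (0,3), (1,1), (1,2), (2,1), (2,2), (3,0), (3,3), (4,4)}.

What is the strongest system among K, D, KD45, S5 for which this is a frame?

S5

Serial (axiom D): yes — every world has a successor (e.g. 0 R 0).
Euclidean (axiom 5): yes — any two successors of a common world are R-related.
Transitive (axiom 4): yes — every two-step R-path is closed by a direct edge.
Reflexive (axiom T): yes — every world is R-related to itself.
So F validates K, D, KD45, S5. The strongest is S5.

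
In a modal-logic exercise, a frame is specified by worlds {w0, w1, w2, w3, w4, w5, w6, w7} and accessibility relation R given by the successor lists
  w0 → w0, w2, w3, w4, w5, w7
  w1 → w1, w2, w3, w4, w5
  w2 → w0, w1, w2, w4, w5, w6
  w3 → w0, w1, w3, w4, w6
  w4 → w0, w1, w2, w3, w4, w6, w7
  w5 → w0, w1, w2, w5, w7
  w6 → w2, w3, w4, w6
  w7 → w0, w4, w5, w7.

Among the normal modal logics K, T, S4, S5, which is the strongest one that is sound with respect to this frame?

Reflexive (axiom T): yes — every world is R-related to itself.
Transitive (axiom 4): no — w0 R w2 and w2 R w1, but not w0 R w1.
Euclidean (axiom 5): no — w0 R w2 and w0 R w3, but not w2 R w3.
So F validates K, T; S4 would additionally require R to be transitive. The strongest is T.

T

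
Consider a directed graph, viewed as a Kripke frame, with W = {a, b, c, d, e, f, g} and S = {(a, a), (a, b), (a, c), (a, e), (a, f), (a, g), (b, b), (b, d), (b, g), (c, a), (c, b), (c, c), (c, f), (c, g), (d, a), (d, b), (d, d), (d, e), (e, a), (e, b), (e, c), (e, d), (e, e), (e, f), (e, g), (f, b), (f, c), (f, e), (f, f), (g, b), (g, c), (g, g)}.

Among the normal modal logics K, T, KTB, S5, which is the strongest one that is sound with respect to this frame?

Reflexive (axiom T): yes — every world is S-related to itself.
Symmetric (axiom B): no — a S b but not b S a.
Euclidean (axiom 5): no — a S b and a S c, but not b S c.
So F validates K, T; KTB would additionally require S to be symmetric. The strongest is T.

T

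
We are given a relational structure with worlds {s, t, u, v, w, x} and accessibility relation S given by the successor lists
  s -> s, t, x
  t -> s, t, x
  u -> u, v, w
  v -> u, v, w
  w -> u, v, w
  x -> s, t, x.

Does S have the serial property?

Serial: yes — every world has a successor (e.g. s S s).

Yes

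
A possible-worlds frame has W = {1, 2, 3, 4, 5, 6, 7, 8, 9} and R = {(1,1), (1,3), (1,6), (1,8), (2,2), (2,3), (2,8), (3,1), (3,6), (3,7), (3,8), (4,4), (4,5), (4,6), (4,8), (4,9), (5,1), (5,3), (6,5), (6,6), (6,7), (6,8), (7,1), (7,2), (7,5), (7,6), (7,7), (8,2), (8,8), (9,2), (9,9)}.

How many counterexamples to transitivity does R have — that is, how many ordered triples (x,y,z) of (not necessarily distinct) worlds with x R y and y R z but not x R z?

Enumerating: (1,3,7), (1,6,5), (1,6,7), (1,8,2), (2,3,1), (2,3,6), (2,3,7), (3,1,3), (3,6,5), (3,7,2), (3,7,5), (3,8,2), … and 24 more.
Total: 36.

36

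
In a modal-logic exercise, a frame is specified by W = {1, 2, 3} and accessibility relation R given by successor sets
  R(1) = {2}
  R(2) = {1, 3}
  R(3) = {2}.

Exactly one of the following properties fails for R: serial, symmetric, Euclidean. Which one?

Euclidean

Serial: yes — every world has a successor (e.g. 1 R 2).
Symmetric: yes — every pair in R has its reverse in R.
Euclidean: no — 2 R 1 and 2 R 3, but not 1 R 3.
Only Euclidean fails.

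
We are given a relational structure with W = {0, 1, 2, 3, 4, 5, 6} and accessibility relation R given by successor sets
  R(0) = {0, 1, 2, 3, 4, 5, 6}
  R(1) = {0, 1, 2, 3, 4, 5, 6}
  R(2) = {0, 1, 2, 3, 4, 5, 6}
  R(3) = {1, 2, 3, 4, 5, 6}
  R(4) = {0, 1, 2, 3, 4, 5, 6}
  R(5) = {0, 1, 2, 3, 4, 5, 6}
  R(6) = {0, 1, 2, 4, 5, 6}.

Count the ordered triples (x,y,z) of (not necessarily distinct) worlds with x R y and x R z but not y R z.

11

Enumerating: (0,3,0), (0,6,3), (1,3,0), (1,6,3), (2,3,0), (2,6,3), (3,6,3), (4,3,0), (4,6,3), (5,3,0), (5,6,3).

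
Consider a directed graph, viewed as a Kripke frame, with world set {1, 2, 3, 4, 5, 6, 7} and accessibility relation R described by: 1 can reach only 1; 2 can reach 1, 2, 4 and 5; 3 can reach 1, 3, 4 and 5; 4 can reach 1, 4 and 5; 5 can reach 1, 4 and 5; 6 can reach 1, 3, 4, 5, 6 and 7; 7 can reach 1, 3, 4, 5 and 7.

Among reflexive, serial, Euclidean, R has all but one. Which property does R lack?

Reflexive: yes — every world is R-related to itself.
Serial: yes — every world has a successor (e.g. 1 R 1).
Euclidean: no — 2 R 1 and 2 R 4, but not 1 R 4.
Only Euclidean fails.

Euclidean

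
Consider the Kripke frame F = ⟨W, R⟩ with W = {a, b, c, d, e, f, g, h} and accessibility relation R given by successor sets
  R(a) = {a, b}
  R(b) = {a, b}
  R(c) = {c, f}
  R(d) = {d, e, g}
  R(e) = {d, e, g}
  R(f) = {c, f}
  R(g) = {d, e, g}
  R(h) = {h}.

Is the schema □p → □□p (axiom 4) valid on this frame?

By correspondence theory, 4 is valid on a frame iff R is transitive.
Transitive: yes — every two-step R-path is closed by a direct edge.

Yes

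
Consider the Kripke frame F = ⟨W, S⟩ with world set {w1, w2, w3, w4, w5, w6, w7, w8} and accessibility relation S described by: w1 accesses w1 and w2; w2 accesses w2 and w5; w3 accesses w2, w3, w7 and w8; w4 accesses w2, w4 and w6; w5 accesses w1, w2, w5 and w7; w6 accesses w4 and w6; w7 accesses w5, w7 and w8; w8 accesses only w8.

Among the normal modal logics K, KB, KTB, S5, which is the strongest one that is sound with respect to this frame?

K

Symmetric (axiom B): no — w1 S w2 but not w2 S w1.
Reflexive (axiom T): yes — every world is S-related to itself.
Euclidean (axiom 5): no — w3 S w2 and w3 S w7, but not w2 S w7.
So F validates K; KB would additionally require S to be symmetric. The strongest is K.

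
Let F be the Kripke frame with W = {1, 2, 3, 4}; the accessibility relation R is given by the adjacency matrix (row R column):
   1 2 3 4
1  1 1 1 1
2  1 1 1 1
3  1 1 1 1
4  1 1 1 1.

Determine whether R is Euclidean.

Euclidean: yes — any two successors of a common world are R-related.

Yes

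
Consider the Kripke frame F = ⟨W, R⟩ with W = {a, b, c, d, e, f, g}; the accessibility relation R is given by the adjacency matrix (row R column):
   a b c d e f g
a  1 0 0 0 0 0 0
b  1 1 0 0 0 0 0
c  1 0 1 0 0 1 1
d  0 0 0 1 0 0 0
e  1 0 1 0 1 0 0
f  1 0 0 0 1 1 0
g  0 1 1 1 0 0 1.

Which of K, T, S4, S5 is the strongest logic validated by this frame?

Reflexive (axiom T): yes — every world is R-related to itself.
Transitive (axiom 4): no — c R f and f R e, but not c R e.
Euclidean (axiom 5): no — c R a and c R f, but not a R f.
So F validates K, T; S4 would additionally require R to be transitive. The strongest is T.

T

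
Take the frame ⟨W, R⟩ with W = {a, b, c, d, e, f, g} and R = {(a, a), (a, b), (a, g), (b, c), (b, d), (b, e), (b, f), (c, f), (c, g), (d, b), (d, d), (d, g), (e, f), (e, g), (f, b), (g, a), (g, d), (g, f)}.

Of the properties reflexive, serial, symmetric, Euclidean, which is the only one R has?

Reflexive: no — b is not related to itself.
Serial: yes — every world has a successor (e.g. a R a).
Symmetric: no — a R b but not b R a.
Euclidean: no — a R b and a R g, but not b R g.
Only serial holds.

serial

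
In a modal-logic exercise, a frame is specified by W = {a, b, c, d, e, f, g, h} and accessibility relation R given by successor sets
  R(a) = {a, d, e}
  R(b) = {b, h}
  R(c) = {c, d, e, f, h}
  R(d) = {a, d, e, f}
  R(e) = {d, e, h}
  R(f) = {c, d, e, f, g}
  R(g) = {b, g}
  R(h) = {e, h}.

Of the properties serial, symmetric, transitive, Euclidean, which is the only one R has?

serial

Serial: yes — every world has a successor (e.g. a R a).
Symmetric: no — a R e but not e R a.
Transitive: no — a R d and d R f, but not a R f.
Euclidean: no — c R d and c R h, but not d R h.
Only serial holds.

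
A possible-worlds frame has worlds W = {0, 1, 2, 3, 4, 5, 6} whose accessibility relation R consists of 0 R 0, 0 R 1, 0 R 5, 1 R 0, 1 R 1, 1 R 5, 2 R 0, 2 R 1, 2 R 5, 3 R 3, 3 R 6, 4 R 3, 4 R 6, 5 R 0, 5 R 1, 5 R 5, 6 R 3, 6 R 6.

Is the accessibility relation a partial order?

No

Reflexive: no — 2 is not related to itself.
Transitive: yes — every two-step R-path is closed by a direct edge.
Antisymmetric: no — 0 R 1 and 1 R 0 with 0 ≠ 1.
So R is not a partial order.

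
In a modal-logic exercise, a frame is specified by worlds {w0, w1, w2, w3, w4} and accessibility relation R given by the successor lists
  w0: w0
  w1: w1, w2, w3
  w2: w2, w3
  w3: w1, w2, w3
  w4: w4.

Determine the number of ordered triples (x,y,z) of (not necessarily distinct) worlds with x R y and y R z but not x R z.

Enumerating: (w2,w3,w1).

1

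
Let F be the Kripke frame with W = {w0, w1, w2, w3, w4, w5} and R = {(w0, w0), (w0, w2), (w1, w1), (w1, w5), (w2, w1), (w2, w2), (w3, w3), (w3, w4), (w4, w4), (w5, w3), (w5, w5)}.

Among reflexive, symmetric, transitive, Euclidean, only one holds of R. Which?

reflexive

Reflexive: yes — every world is R-related to itself.
Symmetric: no — w0 R w2 but not w2 R w0.
Transitive: no — w0 R w2 and w2 R w1, but not w0 R w1.
Euclidean: no — w0 R w2 and w0 R w0, but not w2 R w0.
Only reflexive holds.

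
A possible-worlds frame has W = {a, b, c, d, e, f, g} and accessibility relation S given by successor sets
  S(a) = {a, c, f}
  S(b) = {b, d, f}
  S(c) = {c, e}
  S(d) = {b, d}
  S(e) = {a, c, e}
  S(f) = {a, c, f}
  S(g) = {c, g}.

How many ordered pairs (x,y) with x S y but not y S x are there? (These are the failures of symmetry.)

5

Enumerating: (a,c), (b,f), (e,a), (f,c), (g,c).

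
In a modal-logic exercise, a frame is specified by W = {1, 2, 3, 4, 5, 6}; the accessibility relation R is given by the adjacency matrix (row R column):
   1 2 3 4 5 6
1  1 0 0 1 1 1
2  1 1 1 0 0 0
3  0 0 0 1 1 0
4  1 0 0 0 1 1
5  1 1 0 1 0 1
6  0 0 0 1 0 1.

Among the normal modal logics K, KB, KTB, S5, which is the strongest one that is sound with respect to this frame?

Symmetric (axiom B): no — 1 R 6 but not 6 R 1.
Reflexive (axiom T): no — 3 is not related to itself.
Euclidean (axiom 5): no — 1 R 6 and 1 R 5, but not 6 R 5.
So F validates K; KB would additionally require R to be symmetric. The strongest is K.

K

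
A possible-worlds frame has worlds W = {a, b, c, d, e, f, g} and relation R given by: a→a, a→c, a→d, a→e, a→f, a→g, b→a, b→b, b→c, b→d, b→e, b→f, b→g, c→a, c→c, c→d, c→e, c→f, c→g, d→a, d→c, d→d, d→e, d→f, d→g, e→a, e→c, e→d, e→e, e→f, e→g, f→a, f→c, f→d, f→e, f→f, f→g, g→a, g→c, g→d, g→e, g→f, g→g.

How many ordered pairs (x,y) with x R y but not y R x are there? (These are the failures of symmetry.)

6

Enumerating: (b,a), (b,c), (b,d), (b,e), (b,f), (b,g).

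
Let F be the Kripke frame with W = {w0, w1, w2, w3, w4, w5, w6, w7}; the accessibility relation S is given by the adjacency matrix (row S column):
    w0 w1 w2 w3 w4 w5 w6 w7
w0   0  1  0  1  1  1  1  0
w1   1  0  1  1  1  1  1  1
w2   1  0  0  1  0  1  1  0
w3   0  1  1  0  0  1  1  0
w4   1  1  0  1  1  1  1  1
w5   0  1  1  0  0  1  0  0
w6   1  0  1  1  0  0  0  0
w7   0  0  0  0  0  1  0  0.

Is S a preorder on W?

No

Reflexive: no — w0 is not related to itself.
Transitive: no — w0 S w1 and w1 S w2, but not w0 S w2.
So S is not a preorder.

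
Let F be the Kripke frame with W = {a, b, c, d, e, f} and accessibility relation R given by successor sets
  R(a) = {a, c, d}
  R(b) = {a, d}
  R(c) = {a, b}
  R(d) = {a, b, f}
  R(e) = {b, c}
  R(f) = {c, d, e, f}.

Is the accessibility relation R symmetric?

Symmetric: no — b R a but not a R b.

No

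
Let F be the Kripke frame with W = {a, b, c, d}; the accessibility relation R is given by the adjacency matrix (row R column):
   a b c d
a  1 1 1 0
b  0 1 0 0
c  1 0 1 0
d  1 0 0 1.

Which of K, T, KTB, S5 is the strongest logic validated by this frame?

T

Reflexive (axiom T): yes — every world is R-related to itself.
Symmetric (axiom B): no — a R b but not b R a.
Euclidean (axiom 5): no — a R b and a R c, but not b R c.
So F validates K, T; KTB would additionally require R to be symmetric. The strongest is T.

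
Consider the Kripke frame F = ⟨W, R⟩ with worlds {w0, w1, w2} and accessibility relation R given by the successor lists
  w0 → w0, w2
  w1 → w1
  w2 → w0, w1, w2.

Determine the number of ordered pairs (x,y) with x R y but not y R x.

1

Enumerating: (w2,w1).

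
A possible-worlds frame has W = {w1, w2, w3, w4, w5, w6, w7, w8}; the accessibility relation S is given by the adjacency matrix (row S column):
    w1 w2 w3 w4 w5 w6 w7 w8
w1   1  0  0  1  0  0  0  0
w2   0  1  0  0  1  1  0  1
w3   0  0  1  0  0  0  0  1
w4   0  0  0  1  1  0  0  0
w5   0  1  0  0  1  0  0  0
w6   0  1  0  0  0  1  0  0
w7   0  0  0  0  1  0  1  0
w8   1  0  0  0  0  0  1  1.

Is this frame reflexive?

Yes

Reflexive: yes — every world is S-related to itself.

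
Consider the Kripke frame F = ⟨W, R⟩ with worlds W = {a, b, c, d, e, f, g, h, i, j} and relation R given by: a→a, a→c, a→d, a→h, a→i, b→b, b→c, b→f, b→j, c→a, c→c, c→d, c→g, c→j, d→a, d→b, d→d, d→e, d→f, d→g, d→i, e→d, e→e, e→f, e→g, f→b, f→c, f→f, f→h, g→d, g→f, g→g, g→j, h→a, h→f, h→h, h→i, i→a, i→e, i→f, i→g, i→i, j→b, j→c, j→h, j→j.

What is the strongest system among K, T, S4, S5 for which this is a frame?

T

Reflexive (axiom T): yes — every world is R-related to itself.
Transitive (axiom 4): no — a R c and c R g, but not a R g.
Euclidean (axiom 5): no — a R c and a R h, but not c R h.
So F validates K, T; S4 would additionally require R to be transitive. The strongest is T.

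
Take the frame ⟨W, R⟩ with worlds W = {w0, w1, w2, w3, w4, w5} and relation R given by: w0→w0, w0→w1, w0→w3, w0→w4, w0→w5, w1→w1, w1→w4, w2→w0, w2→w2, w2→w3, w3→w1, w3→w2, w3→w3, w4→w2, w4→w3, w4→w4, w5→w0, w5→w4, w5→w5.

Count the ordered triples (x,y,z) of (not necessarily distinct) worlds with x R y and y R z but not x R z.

Enumerating: (w0,w3,w2), (w0,w4,w2), (w1,w4,w2), (w1,w4,w3), (w2,w0,w1), (w2,w0,w4), (w2,w0,w5), (w2,w3,w1), (w3,w1,w4), (w3,w2,w0), (w4,w2,w0), (w4,w3,w1), (w5,w0,w1), (w5,w0,w3), (w5,w4,w2), (w5,w4,w3).

16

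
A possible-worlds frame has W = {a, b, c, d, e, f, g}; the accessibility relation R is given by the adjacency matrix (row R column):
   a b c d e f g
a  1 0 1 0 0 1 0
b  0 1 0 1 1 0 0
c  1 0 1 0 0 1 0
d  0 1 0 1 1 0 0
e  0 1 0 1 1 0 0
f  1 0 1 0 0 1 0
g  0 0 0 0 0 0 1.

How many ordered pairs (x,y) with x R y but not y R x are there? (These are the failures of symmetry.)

R is symmetric; there are no such tuples.

0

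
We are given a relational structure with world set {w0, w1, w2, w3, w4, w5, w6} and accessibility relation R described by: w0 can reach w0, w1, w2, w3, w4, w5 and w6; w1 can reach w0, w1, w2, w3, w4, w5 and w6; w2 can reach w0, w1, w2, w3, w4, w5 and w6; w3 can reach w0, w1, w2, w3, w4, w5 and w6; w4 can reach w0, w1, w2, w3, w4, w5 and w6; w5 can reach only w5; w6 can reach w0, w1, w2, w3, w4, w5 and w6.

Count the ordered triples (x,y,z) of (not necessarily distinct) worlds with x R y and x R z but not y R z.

36

Enumerating: (w0,w5,w0), (w0,w5,w1), (w0,w5,w2), (w0,w5,w3), (w0,w5,w4), (w0,w5,w6), (w1,w5,w0), (w1,w5,w1), (w1,w5,w2), (w1,w5,w3), (w1,w5,w4), (w1,w5,w6), … and 24 more.
Total: 36.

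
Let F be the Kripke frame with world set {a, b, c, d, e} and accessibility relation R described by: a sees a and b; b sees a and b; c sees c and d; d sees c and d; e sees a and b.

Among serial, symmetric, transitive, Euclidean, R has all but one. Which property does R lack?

Serial: yes — every world has a successor (e.g. a R a).
Symmetric: no — e R a but not a R e.
Transitive: yes — every two-step R-path is closed by a direct edge.
Euclidean: yes — any two successors of a common world are R-related.
Only symmetric fails.

symmetric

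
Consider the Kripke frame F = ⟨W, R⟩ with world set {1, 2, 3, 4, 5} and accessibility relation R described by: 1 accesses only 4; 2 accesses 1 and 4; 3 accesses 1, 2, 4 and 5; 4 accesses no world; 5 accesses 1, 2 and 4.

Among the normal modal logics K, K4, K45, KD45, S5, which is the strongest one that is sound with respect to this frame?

K4

Transitive (axiom 4): yes — every two-step R-path is closed by a direct edge.
Euclidean (axiom 5): no — 2 R 4 and 2 R 1, but not 4 R 1.
Serial (axiom D): no — 4 has no R-successor.
Reflexive (axiom T): no — 1 is not related to itself.
So F validates K, K4; K45 would additionally require R to be Euclidean. The strongest is K4.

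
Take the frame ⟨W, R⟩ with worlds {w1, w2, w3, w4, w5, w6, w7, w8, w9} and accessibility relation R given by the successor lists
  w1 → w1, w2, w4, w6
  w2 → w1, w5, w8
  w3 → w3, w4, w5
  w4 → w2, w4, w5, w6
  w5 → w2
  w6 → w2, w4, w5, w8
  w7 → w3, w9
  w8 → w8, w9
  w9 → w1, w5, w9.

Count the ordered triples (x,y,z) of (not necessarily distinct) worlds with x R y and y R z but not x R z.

32

Enumerating: (w1,w2,w5), (w1,w2,w8), (w1,w4,w5), (w1,w6,w5), (w1,w6,w8), (w2,w1,w2), (w2,w1,w4), (w2,w1,w6), (w2,w5,w2), (w2,w8,w9), (w3,w4,w2), (w3,w4,w6), … and 20 more.
Total: 32.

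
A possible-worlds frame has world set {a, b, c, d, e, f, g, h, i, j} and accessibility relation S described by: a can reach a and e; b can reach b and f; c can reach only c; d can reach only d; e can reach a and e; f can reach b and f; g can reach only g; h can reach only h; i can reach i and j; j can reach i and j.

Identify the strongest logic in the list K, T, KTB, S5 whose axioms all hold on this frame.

Reflexive (axiom T): yes — every world is S-related to itself.
Symmetric (axiom B): yes — every pair in S has its reverse in S.
Euclidean (axiom 5): yes — any two successors of a common world are S-related.
So F validates K, T, KTB, S5. The strongest is S5.

S5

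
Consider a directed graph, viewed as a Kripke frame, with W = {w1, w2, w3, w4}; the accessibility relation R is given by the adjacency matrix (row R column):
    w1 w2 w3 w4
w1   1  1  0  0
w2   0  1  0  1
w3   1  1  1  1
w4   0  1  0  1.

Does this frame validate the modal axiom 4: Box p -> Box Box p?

Axiom 4 corresponds to the accessibility relation being transitive.
Transitive: no — w1 R w2 and w2 R w4, but not w1 R w4.

No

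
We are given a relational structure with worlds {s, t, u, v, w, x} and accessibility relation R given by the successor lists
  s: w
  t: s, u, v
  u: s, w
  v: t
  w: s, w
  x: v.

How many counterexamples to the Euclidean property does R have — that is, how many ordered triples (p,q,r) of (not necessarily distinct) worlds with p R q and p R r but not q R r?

Enumerating: (t,s,s), (t,s,u), (t,s,v), (t,u,u), (t,u,v), (t,v,s), (t,v,u), (t,v,v), (u,s,s), (v,t,t), (w,s,s), (x,v,v).

12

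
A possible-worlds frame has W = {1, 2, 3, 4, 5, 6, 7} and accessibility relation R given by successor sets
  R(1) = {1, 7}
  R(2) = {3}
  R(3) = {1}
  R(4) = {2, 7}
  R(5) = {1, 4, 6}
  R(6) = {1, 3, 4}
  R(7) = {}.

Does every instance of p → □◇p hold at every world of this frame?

No

The schema B characterises exactly the symmetric frames.
Symmetric: no — 1 R 7 but not 7 R 1.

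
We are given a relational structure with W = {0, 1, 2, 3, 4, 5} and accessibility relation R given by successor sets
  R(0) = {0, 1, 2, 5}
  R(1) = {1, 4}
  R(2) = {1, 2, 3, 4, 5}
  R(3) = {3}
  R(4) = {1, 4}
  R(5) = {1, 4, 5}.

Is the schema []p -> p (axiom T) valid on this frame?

Yes

By correspondence theory, T is valid on a frame iff R is reflexive.
Reflexive: yes — every world is R-related to itself.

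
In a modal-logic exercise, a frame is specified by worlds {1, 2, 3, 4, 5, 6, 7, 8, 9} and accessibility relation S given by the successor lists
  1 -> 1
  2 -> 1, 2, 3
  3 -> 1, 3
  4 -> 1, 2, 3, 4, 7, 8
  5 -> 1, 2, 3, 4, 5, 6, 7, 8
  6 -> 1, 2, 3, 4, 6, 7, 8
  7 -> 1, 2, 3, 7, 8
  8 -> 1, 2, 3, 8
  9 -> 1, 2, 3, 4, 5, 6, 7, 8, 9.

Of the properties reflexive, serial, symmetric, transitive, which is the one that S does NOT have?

symmetric

Reflexive: yes — every world is S-related to itself.
Serial: yes — every world has a successor (e.g. 1 S 1).
Symmetric: no — 2 S 1 but not 1 S 2.
Transitive: yes — every two-step S-path is closed by a direct edge.
Only symmetric fails.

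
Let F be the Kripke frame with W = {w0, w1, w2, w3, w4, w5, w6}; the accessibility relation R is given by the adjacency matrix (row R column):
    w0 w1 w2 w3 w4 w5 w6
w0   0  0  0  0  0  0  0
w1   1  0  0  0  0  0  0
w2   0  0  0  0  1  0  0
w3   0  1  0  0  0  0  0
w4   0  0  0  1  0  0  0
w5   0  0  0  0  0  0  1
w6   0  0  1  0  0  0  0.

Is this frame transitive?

Transitive: no — w2 R w4 and w4 R w3, but not w2 R w3.

No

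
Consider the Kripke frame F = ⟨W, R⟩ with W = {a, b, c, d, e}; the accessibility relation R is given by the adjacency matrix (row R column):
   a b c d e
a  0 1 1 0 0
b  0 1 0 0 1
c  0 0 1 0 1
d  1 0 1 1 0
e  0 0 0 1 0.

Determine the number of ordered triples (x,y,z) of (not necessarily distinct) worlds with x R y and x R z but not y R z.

10

Enumerating: (a,b,c), (a,c,b), (b,e,b), (b,e,e), (c,e,c), (c,e,e), (d,a,a), (d,a,d), (d,c,a), (d,c,d).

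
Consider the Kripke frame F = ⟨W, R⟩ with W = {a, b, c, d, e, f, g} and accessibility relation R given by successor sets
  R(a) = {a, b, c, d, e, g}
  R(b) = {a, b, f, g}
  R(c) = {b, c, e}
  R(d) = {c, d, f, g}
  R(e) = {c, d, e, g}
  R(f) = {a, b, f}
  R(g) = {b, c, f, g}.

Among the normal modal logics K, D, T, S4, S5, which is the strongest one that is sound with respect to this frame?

T

Serial (axiom D): yes — every world has a successor (e.g. a R a).
Reflexive (axiom T): yes — every world is R-related to itself.
Transitive (axiom 4): no — a R b and b R f, but not a R f.
Euclidean (axiom 5): no — a R b and a R c, but not b R c.
So F validates K, D, T; S4 would additionally require R to be transitive. The strongest is T.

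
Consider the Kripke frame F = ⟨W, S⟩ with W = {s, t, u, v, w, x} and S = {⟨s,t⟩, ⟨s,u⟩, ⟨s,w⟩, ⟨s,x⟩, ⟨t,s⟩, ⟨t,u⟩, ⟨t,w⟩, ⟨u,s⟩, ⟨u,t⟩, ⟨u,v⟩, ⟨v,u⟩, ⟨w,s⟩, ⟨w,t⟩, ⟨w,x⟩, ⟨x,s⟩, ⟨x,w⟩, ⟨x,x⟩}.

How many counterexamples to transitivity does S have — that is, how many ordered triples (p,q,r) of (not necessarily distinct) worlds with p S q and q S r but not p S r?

Enumerating: (s,t,s), (s,u,s), (s,u,v), (s,w,s), (s,x,s), (t,s,t), (t,s,x), (t,u,t), (t,u,v), (t,w,t), (t,w,x), (u,s,u), … and 16 more.
Total: 28.

28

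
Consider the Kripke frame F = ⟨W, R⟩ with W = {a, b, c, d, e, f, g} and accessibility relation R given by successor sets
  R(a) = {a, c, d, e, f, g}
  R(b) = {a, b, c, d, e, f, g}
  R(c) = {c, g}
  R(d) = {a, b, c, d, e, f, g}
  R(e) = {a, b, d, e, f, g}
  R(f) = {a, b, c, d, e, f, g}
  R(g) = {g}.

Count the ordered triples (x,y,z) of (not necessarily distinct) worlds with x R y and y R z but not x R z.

7

Enumerating: (a,d,b), (a,e,b), (a,f,b), (e,a,c), (e,b,c), (e,d,c), (e,f,c).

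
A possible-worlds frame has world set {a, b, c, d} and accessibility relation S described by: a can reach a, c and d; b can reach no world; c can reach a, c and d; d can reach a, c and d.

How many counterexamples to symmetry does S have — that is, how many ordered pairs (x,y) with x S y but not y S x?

S is symmetric; there are no such tuples.

0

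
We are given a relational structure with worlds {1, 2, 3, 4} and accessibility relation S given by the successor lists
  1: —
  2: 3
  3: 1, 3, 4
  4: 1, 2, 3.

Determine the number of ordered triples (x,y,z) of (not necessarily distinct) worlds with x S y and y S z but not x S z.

4

Enumerating: (2,3,1), (2,3,4), (3,4,2), (4,3,4).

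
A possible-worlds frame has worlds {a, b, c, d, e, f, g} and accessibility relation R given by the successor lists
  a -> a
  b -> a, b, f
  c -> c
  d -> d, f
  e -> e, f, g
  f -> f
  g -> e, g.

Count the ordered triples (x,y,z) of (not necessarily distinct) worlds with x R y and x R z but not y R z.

Enumerating: (b,a,b), (b,a,f), (b,f,a), (b,f,b), (d,f,d), (e,f,e), (e,f,g), (e,g,f).

8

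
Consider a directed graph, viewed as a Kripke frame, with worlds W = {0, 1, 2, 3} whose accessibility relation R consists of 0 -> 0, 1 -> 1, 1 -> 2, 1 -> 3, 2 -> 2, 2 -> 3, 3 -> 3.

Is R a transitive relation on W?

Transitive: yes — every two-step R-path is closed by a direct edge.

Yes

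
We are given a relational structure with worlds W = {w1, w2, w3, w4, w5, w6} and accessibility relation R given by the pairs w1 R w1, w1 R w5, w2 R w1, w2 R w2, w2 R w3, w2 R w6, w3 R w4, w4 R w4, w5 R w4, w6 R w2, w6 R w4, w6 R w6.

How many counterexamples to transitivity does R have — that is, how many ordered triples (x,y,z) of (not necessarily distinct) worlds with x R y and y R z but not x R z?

Enumerating: (w1,w5,w4), (w2,w1,w5), (w2,w3,w4), (w2,w6,w4), (w6,w2,w1), (w6,w2,w3).

6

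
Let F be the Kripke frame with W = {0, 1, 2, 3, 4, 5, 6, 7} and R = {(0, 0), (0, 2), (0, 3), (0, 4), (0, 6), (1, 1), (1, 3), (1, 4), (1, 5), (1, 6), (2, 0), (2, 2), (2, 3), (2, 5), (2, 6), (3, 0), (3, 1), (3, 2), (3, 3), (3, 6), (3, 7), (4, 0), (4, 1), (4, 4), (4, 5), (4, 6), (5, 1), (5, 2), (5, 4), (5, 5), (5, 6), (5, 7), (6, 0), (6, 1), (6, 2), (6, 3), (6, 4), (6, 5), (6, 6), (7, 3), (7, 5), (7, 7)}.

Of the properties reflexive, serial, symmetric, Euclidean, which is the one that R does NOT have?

Reflexive: yes — every world is R-related to itself.
Serial: yes — every world has a successor (e.g. 0 R 0).
Symmetric: yes — every pair in R has its reverse in R.
Euclidean: no — 0 R 2 and 0 R 4, but not 2 R 4.
Only Euclidean fails.

Euclidean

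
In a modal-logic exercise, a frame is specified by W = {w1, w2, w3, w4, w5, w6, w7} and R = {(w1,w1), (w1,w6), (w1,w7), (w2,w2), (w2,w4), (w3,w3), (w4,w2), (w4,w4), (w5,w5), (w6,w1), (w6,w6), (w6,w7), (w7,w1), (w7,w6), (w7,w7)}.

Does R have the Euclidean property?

Yes

Euclidean: yes — any two successors of a common world are R-related.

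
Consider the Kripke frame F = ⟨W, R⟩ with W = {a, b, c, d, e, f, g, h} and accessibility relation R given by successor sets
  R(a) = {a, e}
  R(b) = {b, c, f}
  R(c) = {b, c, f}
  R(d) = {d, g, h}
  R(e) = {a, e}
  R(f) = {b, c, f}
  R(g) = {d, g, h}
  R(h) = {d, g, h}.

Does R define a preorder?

Reflexive: yes — every world is R-related to itself.
Transitive: yes — every two-step R-path is closed by a direct edge.
So R is a preorder.

Yes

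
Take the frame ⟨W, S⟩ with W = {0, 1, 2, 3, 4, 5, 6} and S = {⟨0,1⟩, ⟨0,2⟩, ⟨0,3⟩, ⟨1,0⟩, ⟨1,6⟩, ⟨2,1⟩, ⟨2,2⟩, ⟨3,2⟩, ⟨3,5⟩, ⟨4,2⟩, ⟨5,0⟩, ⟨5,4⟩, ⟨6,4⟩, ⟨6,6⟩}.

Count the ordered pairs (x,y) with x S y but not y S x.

Enumerating: (0,2), (0,3), (1,6), (2,1), (3,2), (3,5), (4,2), (5,0), (5,4), (6,4).

10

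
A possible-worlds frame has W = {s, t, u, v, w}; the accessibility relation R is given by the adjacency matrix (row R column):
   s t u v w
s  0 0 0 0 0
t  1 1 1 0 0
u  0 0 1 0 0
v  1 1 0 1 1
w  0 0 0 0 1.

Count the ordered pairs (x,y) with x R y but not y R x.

Enumerating: (t,s), (t,u), (v,s), (v,t), (v,w).

5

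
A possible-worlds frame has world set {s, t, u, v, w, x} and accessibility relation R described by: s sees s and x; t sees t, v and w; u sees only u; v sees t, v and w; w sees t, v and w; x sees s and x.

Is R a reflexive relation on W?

Reflexive: yes — every world is R-related to itself.

Yes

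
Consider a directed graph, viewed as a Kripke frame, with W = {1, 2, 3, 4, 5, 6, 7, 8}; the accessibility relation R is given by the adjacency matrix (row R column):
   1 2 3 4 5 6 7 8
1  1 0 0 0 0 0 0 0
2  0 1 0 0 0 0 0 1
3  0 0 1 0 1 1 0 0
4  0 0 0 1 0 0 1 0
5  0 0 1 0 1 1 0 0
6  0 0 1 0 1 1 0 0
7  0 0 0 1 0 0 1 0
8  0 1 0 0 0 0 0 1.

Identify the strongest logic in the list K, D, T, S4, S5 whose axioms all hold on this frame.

S5

Serial (axiom D): yes — every world has a successor (e.g. 1 R 1).
Reflexive (axiom T): yes — every world is R-related to itself.
Transitive (axiom 4): yes — every two-step R-path is closed by a direct edge.
Euclidean (axiom 5): yes — any two successors of a common world are R-related.
So F validates K, D, T, S4, S5. The strongest is S5.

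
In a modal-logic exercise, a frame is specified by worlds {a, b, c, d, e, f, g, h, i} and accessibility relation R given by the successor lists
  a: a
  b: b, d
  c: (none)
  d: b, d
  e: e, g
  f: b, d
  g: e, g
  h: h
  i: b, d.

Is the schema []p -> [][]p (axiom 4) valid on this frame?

Axiom 4 corresponds to the accessibility relation being transitive.
Transitive: yes — every two-step R-path is closed by a direct edge.

Yes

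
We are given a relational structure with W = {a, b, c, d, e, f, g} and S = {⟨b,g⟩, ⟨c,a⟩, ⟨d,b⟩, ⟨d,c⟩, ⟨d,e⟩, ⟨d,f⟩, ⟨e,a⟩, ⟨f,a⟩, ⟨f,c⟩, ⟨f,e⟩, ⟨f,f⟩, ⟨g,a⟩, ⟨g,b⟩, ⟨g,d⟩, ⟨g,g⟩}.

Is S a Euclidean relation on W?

No

Euclidean: no — d S b and d S c, but not b S c.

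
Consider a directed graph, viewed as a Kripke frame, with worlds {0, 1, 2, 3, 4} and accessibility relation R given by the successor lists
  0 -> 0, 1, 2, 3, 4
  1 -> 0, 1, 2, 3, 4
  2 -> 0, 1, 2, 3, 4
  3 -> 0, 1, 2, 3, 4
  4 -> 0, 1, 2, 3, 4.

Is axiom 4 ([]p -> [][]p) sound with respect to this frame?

By correspondence theory, 4 is valid on a frame iff R is transitive.
Transitive: yes — every two-step R-path is closed by a direct edge.

Yes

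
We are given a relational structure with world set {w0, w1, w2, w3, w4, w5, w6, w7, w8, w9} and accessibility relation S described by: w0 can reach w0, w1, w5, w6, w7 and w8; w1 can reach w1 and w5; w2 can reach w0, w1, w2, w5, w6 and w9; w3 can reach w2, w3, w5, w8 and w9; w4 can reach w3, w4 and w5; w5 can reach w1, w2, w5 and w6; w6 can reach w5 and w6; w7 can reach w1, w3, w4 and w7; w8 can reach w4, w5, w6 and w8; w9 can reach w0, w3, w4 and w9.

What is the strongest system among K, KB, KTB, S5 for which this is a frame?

Symmetric (axiom B): no — w0 S w1 but not w1 S w0.
Reflexive (axiom T): yes — every world is S-related to itself.
Euclidean (axiom 5): no — w0 S w1 and w0 S w6, but not w1 S w6.
So F validates K; KB would additionally require S to be symmetric. The strongest is K.

K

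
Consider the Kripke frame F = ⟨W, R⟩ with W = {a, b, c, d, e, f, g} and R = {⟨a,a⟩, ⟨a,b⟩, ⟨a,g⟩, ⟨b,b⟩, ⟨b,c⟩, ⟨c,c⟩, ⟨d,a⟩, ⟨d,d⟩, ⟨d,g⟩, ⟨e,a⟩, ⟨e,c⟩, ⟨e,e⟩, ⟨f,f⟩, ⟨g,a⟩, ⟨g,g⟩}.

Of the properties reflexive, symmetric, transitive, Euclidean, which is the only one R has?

Reflexive: yes — every world is R-related to itself.
Symmetric: no — a R b but not b R a.
Transitive: no — a R b and b R c, but not a R c.
Euclidean: no — a R b and a R g, but not b R g.
Only reflexive holds.

reflexive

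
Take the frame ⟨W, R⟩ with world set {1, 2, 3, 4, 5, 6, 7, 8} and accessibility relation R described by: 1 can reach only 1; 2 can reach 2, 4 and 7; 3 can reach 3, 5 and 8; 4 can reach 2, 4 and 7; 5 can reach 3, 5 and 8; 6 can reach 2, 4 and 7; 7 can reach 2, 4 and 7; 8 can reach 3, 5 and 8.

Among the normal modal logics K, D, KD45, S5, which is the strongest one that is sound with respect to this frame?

Serial (axiom D): yes — every world has a successor (e.g. 1 R 1).
Euclidean (axiom 5): yes — any two successors of a common world are R-related.
Transitive (axiom 4): yes — every two-step R-path is closed by a direct edge.
Reflexive (axiom T): no — 6 is not related to itself.
So F validates K, D, KD45; S5 would additionally require R to be reflexive. The strongest is KD45.

KD45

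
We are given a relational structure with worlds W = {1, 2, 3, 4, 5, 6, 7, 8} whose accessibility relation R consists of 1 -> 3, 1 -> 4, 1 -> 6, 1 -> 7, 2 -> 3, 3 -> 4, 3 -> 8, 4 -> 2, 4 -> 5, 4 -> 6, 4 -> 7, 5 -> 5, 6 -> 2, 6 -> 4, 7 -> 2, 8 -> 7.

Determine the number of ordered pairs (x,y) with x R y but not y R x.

13

Enumerating: (1,3), (1,4), (1,6), (1,7), (2,3), (3,4), (3,8), (4,2), (4,5), (4,7), (6,2), (7,2), (8,7).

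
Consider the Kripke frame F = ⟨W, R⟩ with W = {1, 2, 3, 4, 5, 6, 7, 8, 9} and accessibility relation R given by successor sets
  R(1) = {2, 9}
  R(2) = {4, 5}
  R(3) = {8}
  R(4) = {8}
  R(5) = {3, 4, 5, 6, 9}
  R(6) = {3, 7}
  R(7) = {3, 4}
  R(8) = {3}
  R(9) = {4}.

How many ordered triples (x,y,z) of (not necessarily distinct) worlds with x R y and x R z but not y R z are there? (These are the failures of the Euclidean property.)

35

Enumerating: (1,2,2), (1,2,9), (1,9,2), (1,9,9), (2,4,4), (2,4,5), (3,8,8), (4,8,8), (5,3,3), (5,3,4), (5,3,5), (5,3,6), … and 23 more.
Total: 35.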